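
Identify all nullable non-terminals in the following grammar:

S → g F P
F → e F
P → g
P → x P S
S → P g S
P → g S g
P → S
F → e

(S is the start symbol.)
None

There are no ε-productions, so no non-terminal can derive ε.
No non-terminals are nullable.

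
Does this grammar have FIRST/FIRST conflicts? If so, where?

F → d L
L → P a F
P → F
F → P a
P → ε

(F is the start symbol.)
A FIRST/FIRST conflict occurs when two productions N → α and N → β for the same non-terminal have FIRST(α) ∩ FIRST(β) ≠ ∅ (with ε ∈ FIRST of a nullable right-hand side, so two nullable alternatives also conflict).

FIRST sets of the non-terminals at (or reachable through a nullable prefix from) the front of some alternative:
  FIRST(P) = { 'a', 'd', ε }
  FIRST(F) = { 'a', 'd' }

Productions for F:
  F → d L: FIRST = { 'd' }
  F → P a: FIRST = { 'a', 'd' }
Productions for P:
  P → F: FIRST = { 'a', 'd' }
  P → ε: FIRST = { ε }
L has only one production, so no FIRST/FIRST conflict is possible there.

Conflict for F: F → d L and F → P a
  Overlap: { 'd' }

Answer: Yes. F → d L / F → P a on { 'd' }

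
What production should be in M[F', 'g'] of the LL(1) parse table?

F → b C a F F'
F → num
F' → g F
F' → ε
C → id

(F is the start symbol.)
F' → g F, F' → ε

To find M[F', 'g'], we find productions for F' where 'g' is in the predict set (PREDICT(N → α) = (FIRST(α) \ {ε}) ∪ (FOLLOW(N) if α ⇒* ε)).

Relevant sets:
  FOLLOW(F') = { $, 'g' }

F' → g F: PREDICT = { 'g' }
  'g' is in predict set, so this production goes in M[F', 'g']
F' → ε: PREDICT = { $, 'g' }
  'g' is in predict set, so this production goes in M[F', 'g']

M[F', 'g'] = F' → g F, F' → ε  (a multiply-defined cell — the grammar is not LL(1))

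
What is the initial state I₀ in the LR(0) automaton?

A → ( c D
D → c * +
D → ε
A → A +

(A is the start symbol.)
First, augment the grammar with A' → A
I₀ = CLOSURE({ [A' → . A] }):
  [A' → . A] has the dot before A: add [A → . ( c D], [A → . A +]
No further items can be added.

I₀ = { [A → . ( c D], [A → . A +], [A' → . A] }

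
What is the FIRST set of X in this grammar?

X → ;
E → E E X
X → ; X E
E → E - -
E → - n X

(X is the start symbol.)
From X → ;:
  - ';' is a terminal: add ';' and stop
From X → ; X E:
  - ';' is a terminal: add ';' and stop

Collecting: FIRST(X) = { ';' }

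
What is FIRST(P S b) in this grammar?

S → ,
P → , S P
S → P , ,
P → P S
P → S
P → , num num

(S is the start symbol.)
FIRST sets of the non-terminals involved (from the grammar, by fixed-point iteration):
  FIRST(P) = { ',' }

To compute FIRST(P S b), process the symbols left to right:
Symbol P is a non-terminal. Add FIRST(P) \ {ε} = { ',' }
P is not nullable (ε ∉ FIRST(P)), so stop here.
FIRST(P S b) = { ',' }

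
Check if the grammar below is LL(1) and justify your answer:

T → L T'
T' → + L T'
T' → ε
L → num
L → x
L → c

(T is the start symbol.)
Yes, the grammar is LL(1).

A grammar is LL(1) if for each non-terminal N with multiple productions, the predict sets of those productions are pairwise disjoint, where PREDICT(N → α) = (FIRST(α) \ {ε}) ∪ (FOLLOW(N) if α ⇒* ε).

Relevant sets:
  FOLLOW(T') = { $ }

For T':
  PREDICT(T' → '+' L T') = { '+' }
  PREDICT(T' → ε) = { $ }
For L:
  PREDICT(L → num) = { 'num' }
  PREDICT(L → x) = { 'x' }
  PREDICT(L → c) = { 'c' }
T has a single production, so nothing to check there.

All predict sets are disjoint. The grammar IS LL(1).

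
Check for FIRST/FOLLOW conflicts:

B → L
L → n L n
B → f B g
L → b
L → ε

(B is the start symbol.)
A FIRST/FOLLOW conflict occurs when a non-terminal N has a nullable alternative N → β (β ⇒* ε) and another alternative N → α with FIRST(α) ∩ FOLLOW(N) ≠ ∅: on such a lookahead the parser cannot decide between expanding α and letting N vanish via β.

Nullable non-terminals: B, L.
FIRST sets used below: FIRST(L) = { 'b', 'n', ε }

B: nullable alternative(s) B → L; FOLLOW(B) = { $, 'g' }
  B → L: FIRST \ {ε} = { 'b', 'n' } — this is the only nullable alternative, skip
  B → f B g: FIRST \ {ε} = { 'f' } — disjoint from FOLLOW(B)

L: nullable alternative(s) L → ε; FOLLOW(L) = { $, 'g', 'n' }
  L → n L n: FIRST \ {ε} = { 'n' } — overlaps FOLLOW(L) on { 'n' }: CONFLICT
  L → b: FIRST \ {ε} = { 'b' } — disjoint from FOLLOW(L)
  L → ε: FIRST \ {ε} = { } — this is the only nullable alternative, skip

So the grammar has 1 FIRST/FOLLOW conflict (marked CONFLICT above).

Answer: Yes. L → n L n with FOLLOW(L) on { 'n' }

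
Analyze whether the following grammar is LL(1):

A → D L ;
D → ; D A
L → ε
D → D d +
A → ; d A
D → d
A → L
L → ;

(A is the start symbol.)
A grammar is LL(1) if for each non-terminal N with multiple productions, the predict sets of those productions are pairwise disjoint, where PREDICT(N → α) = (FIRST(α) \ {ε}) ∪ (FOLLOW(N) if α ⇒* ε).

Relevant sets:
  FIRST(D) = { ';', 'd' }
  FIRST(L) = { ';', ε }
  FOLLOW(A) = { $, ';', 'd' }
  FOLLOW(L) = { $, ';', 'd' }

For A:
  PREDICT(A → D L ';') = { ';', 'd' }
  PREDICT(A → ';' d A) = { ';' }
  PREDICT(A → L) = { $, ';', 'd' }
For D:
  PREDICT(D → ';' D A) = { ';' }
  PREDICT(D → D d '+') = { ';', 'd' }
  PREDICT(D → d) = { 'd' }
For L:
  PREDICT(L → ε) = { $, ';', 'd' }
  PREDICT(L → ';') = { ';' }

Conflict found: Predict set conflict for A: { ';' }
The grammar is NOT LL(1).

Answer: No. Predict set conflict for A: { ';' }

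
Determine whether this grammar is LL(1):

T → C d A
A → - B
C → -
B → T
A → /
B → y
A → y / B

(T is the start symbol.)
Relevant sets:
  FIRST(T) = { '-' }

For A:
  PREDICT(A → '-' B) = { '-' }
  PREDICT(A → '/') = { '/' }
  PREDICT(A → y '/' B) = { 'y' }
For B:
  PREDICT(B → T) = { '-' }
  PREDICT(B → y) = { 'y' }
T, C have a single production, so nothing to check there.

All predict sets are disjoint. The grammar IS LL(1).

Answer: Yes, the grammar is LL(1).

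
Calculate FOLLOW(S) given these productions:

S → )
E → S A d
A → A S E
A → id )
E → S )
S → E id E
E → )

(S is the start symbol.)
{ $, ')', 'id' }

To compute FOLLOW(S), find every occurrence of S on a right-hand side N → α S β: add FIRST(β) \ {ε}, and if β is empty or nullable also add FOLLOW(N). Iterate to a fixed point.

S is the start symbol, so $ ∈ FOLLOW(S).
In E → S A d: S is followed by A d, add FIRST(A d) \ {ε} = { 'id' }
In A → A S E: S is followed by E, add FIRST(E) \ {ε} = { ')' }
In E → S ): S is followed by ')', add FIRST(')') \ {ε} = { ')' }

Taking the union: FOLLOW(S) = { $, ')', 'id' }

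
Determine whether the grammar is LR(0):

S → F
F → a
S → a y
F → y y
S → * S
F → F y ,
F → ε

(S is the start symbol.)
Augment with S' → S and build the canonical LR(0) collection (I0 = CLOSURE({[S' → . S]}), then GOTO on every symbol after a dot until no new states appear). It has 11 states:
  I0: { [F → . F y ,], [F → . a], [F → . y y], [F → .], [S → . * S], [S → . F], [S → . a y], [S' → . S] }  — shift, reduce
  I1: { [F → . F y ,], [F → . a], [F → . y y], [F → .], [S → * . S], [S → . * S], [S → . F], [S → . a y] }  — shift, reduce
  I2: { [F → F . y ,], [S → F .] }  — shift, reduce
  I3: { [S' → S .] }  — accept
  I4: { [F → a .], [S → a . y] }  — shift, reduce
  I5: { [F → y . y] }  — shift
  I6: { [F → y y .] }  — reduce
  I7: { [S → a y .] }  — reduce
  I8: { [F → F y . ,] }  — shift
  I9: { [F → F y , .] }  — reduce
  I10: { [S → * S .] }  — reduce

Conflict in state I0:
  Shift-reduce conflict between [F → .] and [F → . a]
So the grammar is NOT LR(0).

Answer: No. Shift-reduce conflict between [F → .] and [F → . a]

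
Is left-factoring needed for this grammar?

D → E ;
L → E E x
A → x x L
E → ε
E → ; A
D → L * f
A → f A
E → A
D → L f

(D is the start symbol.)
Left-factoring is needed when two productions for the same non-terminal
share a common prefix on the right-hand side.

Productions for D:
  D → E ;
  D → L * f
  D → L f
Productions for A:
  A → x x L
  A → f A
Productions for E:
  E → ε
  E → ; A
  E → A

Found common prefix 'L' in productions for D

Answer: Yes, D has productions with common prefix 'L'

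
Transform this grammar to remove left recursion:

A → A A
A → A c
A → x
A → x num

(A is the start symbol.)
A is directly left-recursive. The standard transformation for
  A → A α₁ | ... | A α_m | β₁ | ... | β_n
is
  A  → β₁ A' | ... | β_n A'
  A' → α₁ A' | ... | α_m A' | ε

A → x becomes A → x A'
A → x num becomes A → x num A'
A → A A becomes A' → A A'
A → A c becomes A' → c A'
Add A' → ε

Resulting grammar:
A → x A'
A → x num A'
A' → A A'
A' → c A'
A' → ε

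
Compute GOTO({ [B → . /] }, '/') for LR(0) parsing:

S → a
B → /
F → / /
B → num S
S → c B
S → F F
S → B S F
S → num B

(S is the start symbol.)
{ [B → / .] }

GOTO(I, '/') = CLOSURE({ [A → αX.β] : [A → α.Xβ] ∈ I, X = '/' })

Items with dot before '/', with the dot advanced:
  [B → . /] → [B → / .]
Closure adds nothing (no advanced item has the dot before a non-terminal).

GOTO = { [B → / .] }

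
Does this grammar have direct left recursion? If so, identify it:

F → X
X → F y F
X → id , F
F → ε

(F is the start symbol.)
Direct left recursion occurs when N → N α for some non-terminal N (the right-hand side begins with the left-hand side itself).

F → X: starts with X
X → F y F: starts with F
X → id , F: starts with id
F → ε: starts with ε

No direct left recursion found.

Answer: No direct left recursion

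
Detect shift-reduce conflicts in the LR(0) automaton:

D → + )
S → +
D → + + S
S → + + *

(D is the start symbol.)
Yes — I5: [S → + .] vs [S → + . + *]

Augment with D' → D and build the canonical LR(0) collection (I0 = CLOSURE({[D' → . D]}), then GOTO on every symbol after a dot until no new states appear). It has 9 states:
  I0: { [D → . + )], [D → . + + S], [D' → . D] }  — shift
  I1: { [D → + . )], [D → + . + S] }  — shift
  I2: { [D' → D .] }  — accept
  I3: { [D → + ) .] }  — reduce
  I4: { [D → + + . S], [S → . + + *], [S → . +] }  — shift
  I5: { [S → + . + *], [S → + .] }  — shift, reduce
  I6: { [D → + + S .] }  — reduce
  I7: { [S → + + . *] }  — shift
  I8: { [S → + + * .] }  — reduce

I5 contains reduce item [S → + .] and shift item [S → + . + *] — shift-reduce conflict.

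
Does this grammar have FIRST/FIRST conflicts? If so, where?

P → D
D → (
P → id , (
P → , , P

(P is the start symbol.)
A FIRST/FIRST conflict occurs when two productions N → α and N → β for the same non-terminal have FIRST(α) ∩ FIRST(β) ≠ ∅ (with ε ∈ FIRST of a nullable right-hand side, so two nullable alternatives also conflict).

FIRST sets of the non-terminals at (or reachable through a nullable prefix from) the front of some alternative:
  FIRST(D) = { '(' }

Productions for P:
  P → D: FIRST = { '(' }
  P → id , (: FIRST = { 'id' }
  P → , , P: FIRST = { ',' }
D has only one production, so no FIRST/FIRST conflict is possible there.

All alternatives of each non-terminal have pairwise disjoint FIRST sets.

Answer: No FIRST/FIRST conflicts.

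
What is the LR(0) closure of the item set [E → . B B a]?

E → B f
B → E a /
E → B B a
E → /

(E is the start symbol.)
Start with: [E → . B B a]
  [E → . B B a] has the dot before B: add [B → . E a /]
  [B → . E a /] has the dot before E: add [E → . B f], [E → . /]
No further items can be added.

CLOSURE = { [B → . E a /], [E → . /], [E → . B B a], [E → . B f] }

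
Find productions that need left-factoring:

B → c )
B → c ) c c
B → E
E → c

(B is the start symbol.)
Left-factoring is needed when two productions for the same non-terminal
share a common prefix on the right-hand side.

Productions for B:
  B → c )
  B → c ) c c
  B → E

Found common prefix 'c )' in productions for B

Answer: Yes, B has productions with common prefix 'c )'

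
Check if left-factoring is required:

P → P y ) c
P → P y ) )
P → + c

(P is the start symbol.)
Left-factoring is needed when two productions for the same non-terminal
share a common prefix on the right-hand side.

Productions for P:
  P → P y ) c
  P → P y ) )
  P → + c

Found common prefix 'P y )' in productions for P

Answer: Yes, P has productions with common prefix 'P y )'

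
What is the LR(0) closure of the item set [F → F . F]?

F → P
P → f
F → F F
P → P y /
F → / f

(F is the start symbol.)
To compute CLOSURE, for each item [A → α.Bβ] where B is a non-terminal, add [B → .γ] for all productions B → γ; repeat for the newly added items until nothing changes.

Start with: [F → F . F]
  [F → F . F] has the dot before F: add [F → . P], [F → . F F], [F → . / f]
  [F → . P] has the dot before P: add [P → . f], [P → . P y /]
No further items can be added.

CLOSURE = { [F → . / f], [F → . F F], [F → . P], [F → F . F], [P → . P y /], [P → . f] }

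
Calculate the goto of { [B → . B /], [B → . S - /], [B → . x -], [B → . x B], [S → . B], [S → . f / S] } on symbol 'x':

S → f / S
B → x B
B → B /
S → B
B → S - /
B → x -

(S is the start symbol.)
{ [B → . B /], [B → . S - /], [B → . x -], [B → . x B], [B → x . -], [B → x . B], [S → . B], [S → . f / S] }

GOTO(I, 'x') = CLOSURE({ [A → αX.β] : [A → α.Xβ] ∈ I, X = 'x' })

Items with dot before 'x', with the dot advanced:
  [B → . x -] → [B → x . -]
  [B → . x B] → [B → x . B]
Closure of the advanced items:
  [B → x . B] has the dot before B: add [B → . x B], [B → . B /], [B → . S - /], [B → . x -]
  [B → . S - /] has the dot before S: add [S → . f / S], [S → . B]

GOTO = { [B → . B /], [B → . S - /], [B → . x -], [B → . x B], [B → x . -], [B → x . B], [S → . B], [S → . f / S] }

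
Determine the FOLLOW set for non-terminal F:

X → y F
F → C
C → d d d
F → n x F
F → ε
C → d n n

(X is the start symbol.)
{ $ }

To compute FOLLOW(F), find every occurrence of F on a right-hand side N → α F β: add FIRST(β) \ {ε}, and if β is empty or nullable also add FOLLOW(N). Iterate to a fixed point.

In X → y F: F is at the end, add FOLLOW(X)
In F → n x F: F is at the end; this adds FOLLOW(F) to itself — nothing new

The FOLLOW sets referred to above (computed the same way, to a fixed point):
  FOLLOW(X) = { $ }

Taking the union: FOLLOW(F) = { $ }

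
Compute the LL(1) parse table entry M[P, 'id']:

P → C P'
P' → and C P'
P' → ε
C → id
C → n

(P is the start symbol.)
To find M[P, 'id'], we find productions for P where 'id' is in the predict set (PREDICT(N → α) = (FIRST(α) \ {ε}) ∪ (FOLLOW(N) if α ⇒* ε)).

Relevant sets:
  FIRST(C) = { 'id', 'n' }

P → C P': PREDICT = { 'id', 'n' }
  'id' is in predict set, so this production goes in M[P, 'id']

M[P, 'id'] = P → C P'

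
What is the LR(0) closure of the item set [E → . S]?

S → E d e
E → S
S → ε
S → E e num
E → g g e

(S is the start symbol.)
{ [E → . S], [E → . g g e], [S → . E d e], [S → . E e num], [S → .] }

Start with: [E → . S]
  [E → . S] has the dot before S: add [S → . E d e], [S → .], [S → . E e num]
  [S → . E d e] has the dot before E: add [E → . g g e]
No further items can be added.

CLOSURE = { [E → . S], [E → . g g e], [S → . E d e], [S → . E e num], [S → .] }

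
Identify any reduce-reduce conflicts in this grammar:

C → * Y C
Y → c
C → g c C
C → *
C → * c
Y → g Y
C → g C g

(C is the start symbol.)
A reduce-reduce conflict occurs when an LR(0) state has two complete items [A → α .] and [B → β .] — both call for a reduction, and with no lookahead the parser cannot choose between them.

Augment with C' → C and build the canonical LR(0) collection (I0 = CLOSURE({[C' → . C]}), then GOTO on every symbol after a dot until no new states appear). It has 14 states:
  I0: { [C → . * Y C], [C → . * c], [C → . *], [C → . g C g], [C → . g c C], [C' → . C] }  — shift
  I1: { [C → * . Y C], [C → * . c], [C → * .], [Y → . c], [Y → . g Y] }  — shift, reduce
  I2: { [C' → C .] }  — accept
  I3: { [C → . * Y C], [C → . * c], [C → . *], [C → . g C g], [C → . g c C], [C → g . C g], [C → g . c C] }  — shift
  I4: { [C → g C . g] }  — shift
  I5: { [C → . * Y C], [C → . * c], [C → . *], [C → . g C g], [C → . g c C], [C → g c . C] }  — shift
  I6: { [C → g c C .] }  — reduce
  I7: { [C → g C g .] }  — reduce
  I8: { [C → * Y . C], [C → . * Y C], [C → . * c], [C → . *], [C → . g C g], [C → . g c C] }  — shift
  I9: { [C → * c .], [Y → c .] }  — 2 reduces
  I10: { [Y → . c], [Y → . g Y], [Y → g . Y] }  — shift
  I11: { [Y → g Y .] }  — reduce
  I12: { [Y → c .] }  — reduce
  I13: { [C → * Y C .] }  — reduce

I9 contains complete items [C → * c .], [Y → c .] — reduce-reduce conflict.

Answer: Yes — I9: [C → * c .] vs [Y → c .]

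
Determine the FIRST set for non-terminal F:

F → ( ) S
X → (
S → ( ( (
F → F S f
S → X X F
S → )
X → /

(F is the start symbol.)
From F → ( ) S:
  - '(' is a terminal: add '(' and stop
From F → F S f:
  - F is the symbol being defined: contributes nothing new
    F is not nullable, so stop

Collecting: FIRST(F) = { '(' }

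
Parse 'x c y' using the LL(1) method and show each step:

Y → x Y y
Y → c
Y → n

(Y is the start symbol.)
LL(1) parsing maintains a stack (initially the start symbol over $) and the input. At each step: if the stack top is a terminal, match it against the current input token; if it is a non-terminal N, replace it with the RHS of M[N, lookahead] (the unique production whose predict set contains the lookahead).

Stack is shown with the top on the left.

Stack    Input    Action
------------------------
Y $      x c y $  output Y → x Y y
x Y y $  x c y $  match 'x'
Y y $    c y $    output Y → c
c y $    c y $    match 'c'
y $      y $      match 'y'
$        $        accept

The string is accepted.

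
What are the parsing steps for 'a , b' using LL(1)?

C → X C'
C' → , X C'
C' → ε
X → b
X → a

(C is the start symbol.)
Stack is shown with the top on the left.

Stack     Input    Action
-------------------------
C $       a , b $  output C → X C'
X C' $    a , b $  output X → a
a C' $    a , b $  match 'a'
C' $      , b $    output C' → , X C'
, X C' $  , b $    match ','
X C' $    b $      output X → b
b C' $    b $      match 'b'
C' $      $        output C' → ε
$         $        accept

The string is accepted.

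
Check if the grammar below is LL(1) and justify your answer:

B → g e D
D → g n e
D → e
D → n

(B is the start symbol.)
Yes, the grammar is LL(1).

A grammar is LL(1) if for each non-terminal N with multiple productions, the predict sets of those productions are pairwise disjoint, where PREDICT(N → α) = (FIRST(α) \ {ε}) ∪ (FOLLOW(N) if α ⇒* ε).

For D:
  PREDICT(D → g n e) = { 'g' }
  PREDICT(D → e) = { 'e' }
  PREDICT(D → n) = { 'n' }
B has a single production, so nothing to check there.

All predict sets are disjoint. The grammar IS LL(1).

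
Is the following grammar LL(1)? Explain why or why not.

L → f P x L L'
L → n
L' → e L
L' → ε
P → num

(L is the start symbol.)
No. Predict set conflict for L': { 'e' }

Relevant sets:
  FOLLOW(L') = { $, 'e' }

For L:
  PREDICT(L → f P x L L') = { 'f' }
  PREDICT(L → n) = { 'n' }
For L':
  PREDICT(L' → e L) = { 'e' }
  PREDICT(L' → ε) = { $, 'e' }
P has a single production, so nothing to check there.

Conflict found: Predict set conflict for L': { 'e' }
The grammar is NOT LL(1).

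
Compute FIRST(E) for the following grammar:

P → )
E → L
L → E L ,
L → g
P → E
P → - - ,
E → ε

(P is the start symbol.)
{ 'g', ε }

To compute FIRST(E), examine every production with E on the left-hand side, reading each right-hand side left to right until a non-nullable symbol is reached.

FIRST sets of the other non-terminals involved (by the same procedure, iterated to a fixed point):
  FIRST(L) = { 'g' }

From E → L:
  - L is a non-terminal: add FIRST(L) \ {ε} = { 'g' }
    L is not nullable, so stop
From E → ε:
  - ε-production, so ε ∈ FIRST(E)

Collecting: FIRST(E) = { 'g', ε }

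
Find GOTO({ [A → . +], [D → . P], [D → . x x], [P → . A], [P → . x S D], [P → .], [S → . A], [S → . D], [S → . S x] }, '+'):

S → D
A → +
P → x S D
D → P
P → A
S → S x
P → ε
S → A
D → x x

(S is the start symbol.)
GOTO(I, '+') = CLOSURE({ [A → αX.β] : [A → α.Xβ] ∈ I, X = '+' })

Items with dot before '+', with the dot advanced:
  [A → . +] → [A → + .]
Closure adds nothing (no advanced item has the dot before a non-terminal).

GOTO = { [A → + .] }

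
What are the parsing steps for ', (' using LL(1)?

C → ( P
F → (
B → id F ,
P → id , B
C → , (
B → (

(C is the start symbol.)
Stack is shown with the top on the left.

Stack  Input  Action
--------------------
C $    , ( $  output C → , (
, ( $  , ( $  match ','
( $    ( $    match '('
$      $      accept

The string is accepted.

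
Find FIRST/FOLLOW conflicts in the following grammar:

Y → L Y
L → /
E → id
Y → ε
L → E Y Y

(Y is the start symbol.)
Yes. Y → L Y with FOLLOW(Y) on { '/', 'id' }

A FIRST/FOLLOW conflict occurs when a non-terminal N has a nullable alternative N → β (β ⇒* ε) and another alternative N → α with FIRST(α) ∩ FOLLOW(N) ≠ ∅: on such a lookahead the parser cannot decide between expanding α and letting N vanish via β.

Nullable non-terminals: Y.
FIRST sets used below: FIRST(L) = { '/', 'id' }

Y: nullable alternative(s) Y → ε; FOLLOW(Y) = { $, '/', 'id' }
  Y → L Y: FIRST \ {ε} = { '/', 'id' } — overlaps FOLLOW(Y) on { '/', 'id' }: CONFLICT
  Y → ε: FIRST \ {ε} = { } — this is the only nullable alternative, skip

E, L have no nullable alternative, so no FIRST/FOLLOW check is needed there.

So the grammar has 1 FIRST/FOLLOW conflict (marked CONFLICT above).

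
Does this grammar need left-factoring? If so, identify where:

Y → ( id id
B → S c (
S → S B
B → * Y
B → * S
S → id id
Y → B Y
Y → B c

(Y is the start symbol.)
Yes, Y has productions with common prefix 'B'; B has productions with common prefix '*'

Left-factoring is needed when two productions for the same non-terminal
share a common prefix on the right-hand side.

Productions for Y:
  Y → ( id id
  Y → B Y
  Y → B c
Productions for B:
  B → S c (
  B → * Y
  B → * S
Productions for S:
  S → S B
  S → id id

Found common prefix 'B' in productions for Y
Found common prefix '*' in productions for B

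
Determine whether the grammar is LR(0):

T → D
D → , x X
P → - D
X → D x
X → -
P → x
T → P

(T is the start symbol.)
Yes, the grammar is LR(0)

A grammar is LR(0) if no state in the canonical LR(0) collection has:
  - both a shift item (dot before a terminal) and a complete item (shift-reduce conflict), or
  - two or more complete items (reduce-reduce conflict; the accept item [T' → T .] counts as a complete item here).

Augment with T' → T and build the canonical LR(0) collection (I0 = CLOSURE({[T' → . T]}), then GOTO on every symbol after a dot until no new states appear). It has 13 states:
  I0: { [D → . , x X], [P → . - D], [P → . x], [T → . D], [T → . P], [T' → . T] }  — shift
  I1: { [D → , . x X] }  — shift
  I2: { [D → . , x X], [P → - . D] }  — shift
  I3: { [T → D .] }  — reduce
  I4: { [T → P .] }  — reduce
  I5: { [T' → T .] }  — accept
  I6: { [P → x .] }  — reduce
  I7: { [P → - D .] }  — reduce
  I8: { [D → , x . X], [D → . , x X], [X → . -], [X → . D x] }  — shift
  I9: { [X → - .] }  — reduce
  I10: { [X → D . x] }  — shift
  I11: { [D → , x X .] }  — reduce
  I12: { [X → D x .] }  — reduce

Every state is either a pure shift/goto state or contains exactly one complete item and nothing to shift — no conflicts. The grammar is LR(0).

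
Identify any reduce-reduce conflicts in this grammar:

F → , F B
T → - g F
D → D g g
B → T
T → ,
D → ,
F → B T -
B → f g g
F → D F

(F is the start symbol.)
Yes — I1: [D → , .] vs [T → , .]

A reduce-reduce conflict occurs when an LR(0) state has two complete items [A → α .] and [B → β .] — both call for a reduction, and with no lookahead the parser cannot choose between them.

Augment with F' → F and build the canonical LR(0) collection (I0 = CLOSURE({[F' → . F]}), then GOTO on every symbol after a dot until no new states appear). It has 20 states:
  I0: { [B → . T], [B → . f g g], [D → . ,], [D → . D g g], [F → . , F B], [F → . B T -], [F → . D F], [F' → . F], [T → . ,], [T → . - g F] }  — shift
  I1: { [B → . T], [B → . f g g], [D → , .], [D → . ,], [D → . D g g], [F → , . F B], [F → . , F B], [F → . B T -], [F → . D F], [T → , .], [T → . ,], [T → . - g F] }  — shift, 2 reduces
  I2: { [T → - . g F] }  — shift
  I3: { [F → B . T -], [T → . ,], [T → . - g F] }  — shift
  I4: { [B → . T], [B → . f g g], [D → . ,], [D → . D g g], [D → D . g g], [F → . , F B], [F → . B T -], [F → . D F], [F → D . F], [T → . ,], [T → . - g F] }  — shift
  I5: { [F' → F .] }  — accept
  I6: { [B → T .] }  — reduce
  I7: { [B → f . g g] }  — shift
  I8: { [B → f g . g] }  — shift
  I9: { [B → f g g .] }  — reduce
  I10: { [F → D F .] }  — reduce
  I11: { [D → D g . g] }  — shift
  I12: { [D → D g g .] }  — reduce
  I13: { [T → , .] }  — reduce
  I14: { [F → B T . -] }  — shift
  I15: { [F → B T - .] }  — reduce
  I16: { [B → . T], [B → . f g g], [D → . ,], [D → . D g g], [F → . , F B], [F → . B T -], [F → . D F], [T → - g . F], [T → . ,], [T → . - g F] }  — shift
  I17: { [T → - g F .] }  — reduce
  I18: { [B → . T], [B → . f g g], [F → , F . B], [T → . ,], [T → . - g F] }  — shift
  I19: { [F → , F B .] }  — reduce

I1 contains complete items [D → , .], [T → , .] — reduce-reduce conflict.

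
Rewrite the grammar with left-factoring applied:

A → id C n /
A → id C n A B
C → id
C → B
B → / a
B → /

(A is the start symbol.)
Left-factoring transforms A → αβ₁ | αβ₂ into A → αA' and A' → β₁ | β₂
(α is the longest common prefix among the alternatives). Repeat until
no nonterminal has two alternatives with a common prefix.

Round 1: A has alternatives sharing prefix 'id C n'. Introduce A': A → id C n A'
  Add: A' → /
  Add: A' → A B

Round 2: B has alternatives sharing prefix '/'. Introduce B': B → / B'
  Add: B' → a
  Add: B' → ε

No remaining common prefixes — done.

Resulting grammar:
A → id C n A'
A' → /
A' → A B
C → id
C → B
B → / B'
B' → a
B' → ε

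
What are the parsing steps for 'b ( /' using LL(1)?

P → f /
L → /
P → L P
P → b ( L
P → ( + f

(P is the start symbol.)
Stack is shown with the top on the left.

Stack    Input    Action
------------------------
P $      b ( / $  output P → b ( L
b ( L $  b ( / $  match 'b'
( L $    ( / $    match '('
L $      / $      output L → /
/ $      / $      match '/'
$        $        accept

The string is accepted.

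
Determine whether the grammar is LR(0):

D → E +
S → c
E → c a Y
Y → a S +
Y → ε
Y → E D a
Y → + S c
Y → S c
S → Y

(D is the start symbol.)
No. Shift-reduce conflict between [Y → .] and [E → . c a Y]

A grammar is LR(0) if no state in the canonical LR(0) collection has:
  - both a shift item (dot before a terminal) and a complete item (shift-reduce conflict), or
  - two or more complete items (reduce-reduce conflict; the accept item [D' → D .] counts as a complete item here).

Augment with D' → D and build the canonical LR(0) collection (I0 = CLOSURE({[D' → . D]}), then GOTO on every symbol after a dot until no new states appear). It has 20 states:
  I0: { [D → . E +], [D' → . D], [E → . c a Y] }  — shift
  I1: { [D' → D .] }  — accept
  I2: { [D → E . +] }  — shift
  I3: { [E → c . a Y] }  — shift
  I4: { [E → . c a Y], [E → c a . Y], [S → . Y], [S → . c], [Y → . + S c], [Y → . E D a], [Y → . S c], [Y → . a S +], [Y → .] }  — shift, reduce
  I5: { [E → . c a Y], [S → . Y], [S → . c], [Y → + . S c], [Y → . + S c], [Y → . E D a], [Y → . S c], [Y → . a S +], [Y → .] }  — shift, reduce
  I6: { [D → . E +], [E → . c a Y], [Y → E . D a] }  — shift
  I7: { [Y → S . c] }  — shift
  I8: { [E → c a Y .], [S → Y .] }  — 2 reduces
  I9: { [E → . c a Y], [S → . Y], [S → . c], [Y → . + S c], [Y → . E D a], [Y → . S c], [Y → . a S +], [Y → .], [Y → a . S +] }  — shift, reduce
  I10: { [E → c . a Y], [S → c .] }  — shift, reduce
  I11: { [Y → S . c], [Y → a S . +] }  — shift
  I12: { [S → Y .] }  — reduce
  I13: { [Y → a S + .] }  — reduce
  I14: { [Y → S c .] }  — reduce
  I15: { [Y → E D . a] }  — shift
  I16: { [Y → E D a .] }  — reduce
  I17: { [Y → + S . c], [Y → S . c] }  — shift
  I18: { [Y → + S c .], [Y → S c .] }  — 2 reduces
  I19: { [D → E + .] }  — reduce

Conflict in state I4:
  Shift-reduce conflict between [Y → .] and [E → . c a Y]
So the grammar is NOT LR(0).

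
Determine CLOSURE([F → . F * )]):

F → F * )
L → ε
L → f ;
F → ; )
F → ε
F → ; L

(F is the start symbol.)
{ [F → . ; )], [F → . ; L], [F → . F * )], [F → .] }

To compute CLOSURE, for each item [A → α.Bβ] where B is a non-terminal, add [B → .γ] for all productions B → γ; repeat for the newly added items until nothing changes.

Start with: [F → . F * )]
  [F → . F * )] has the dot before F: add [F → . ; )], [F → .], [F → . ; L]
No further items can be added.

CLOSURE = { [F → . ; )], [F → . ; L], [F → . F * )], [F → .] }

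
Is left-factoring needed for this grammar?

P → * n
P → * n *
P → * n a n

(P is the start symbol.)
Yes, P has productions with common prefix '* n'

Left-factoring is needed when two productions for the same non-terminal
share a common prefix on the right-hand side.

Productions for P:
  P → * n
  P → * n *
  P → * n a n

Found common prefix '* n' in productions for P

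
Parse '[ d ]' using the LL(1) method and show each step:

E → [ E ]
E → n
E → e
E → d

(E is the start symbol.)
Stack is shown with the top on the left.

Stack    Input    Action
------------------------
E $      [ d ] $  output E → [ E ]
[ E ] $  [ d ] $  match '['
E ] $    d ] $    output E → d
d ] $    d ] $    match 'd'
] $      ] $      match ']'
$        $        accept

The string is accepted.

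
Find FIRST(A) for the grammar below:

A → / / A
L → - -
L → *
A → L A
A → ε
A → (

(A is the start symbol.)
To compute FIRST(A), examine every production with A on the left-hand side, reading each right-hand side left to right until a non-nullable symbol is reached.

FIRST sets of the other non-terminals involved (by the same procedure, iterated to a fixed point):
  FIRST(L) = { '*', '-' }

From A → / / A:
  - '/' is a terminal: add '/' and stop
From A → L A:
  - L is a non-terminal: add FIRST(L) \ {ε} = { '*', '-' }
    L is not nullable, so stop
From A → ε:
  - ε-production, so ε ∈ FIRST(A)
From A → (:
  - '(' is a terminal: add '(' and stop

Collecting: FIRST(A) = { '(', '*', '-', '/', ε }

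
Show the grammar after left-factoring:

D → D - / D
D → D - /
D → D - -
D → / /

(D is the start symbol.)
D → D - D'
D' → / D''
D'' → D
D'' → ε
D' → -
D → / /

Left-factoring transforms A → αβ₁ | αβ₂ into A → αA' and A' → β₁ | β₂
(α is the longest common prefix among the alternatives). Repeat until
no nonterminal has two alternatives with a common prefix.

Round 1: D has alternatives sharing prefix 'D -'. Introduce D': D → D - D'
  Add: D' → / D
  Add: D' → /
  Add: D' → -

Round 2: D' has alternatives sharing prefix '/'. Introduce D'': D' → / D''
  Add: D'' → D
  Add: D'' → ε

No remaining common prefixes — done.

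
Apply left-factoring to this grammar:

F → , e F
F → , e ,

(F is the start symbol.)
F → , e F'
F' → F
F' → ,

Left-factoring transforms A → αβ₁ | αβ₂ into A → αA' and A' → β₁ | β₂
(α is the longest common prefix among the alternatives). Repeat until
no nonterminal has two alternatives with a common prefix.

Round 1: F has alternatives sharing prefix ', e'. Introduce F': F → , e F'
  Add: F' → F
  Add: F' → ,

No remaining common prefixes — done.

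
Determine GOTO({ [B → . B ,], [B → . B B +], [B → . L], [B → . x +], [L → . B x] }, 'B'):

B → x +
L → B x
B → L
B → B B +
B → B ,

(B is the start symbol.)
GOTO(I, 'B') = CLOSURE({ [A → αX.β] : [A → α.Xβ] ∈ I, X = 'B' })

Items with dot before 'B', with the dot advanced:
  [B → . B ,] → [B → B . ,]
  [B → . B B +] → [B → B . B +]
  [L → . B x] → [L → B . x]
Closure of the advanced items:
  [B → B . B +] has the dot before B: add [B → . x +], [B → . L], [B → . B B +], [B → . B ,]
  [B → . L] has the dot before L: add [L → . B x]

GOTO = { [B → . B ,], [B → . B B +], [B → . L], [B → . x +], [B → B . ,], [B → B . B +], [L → . B x], [L → B . x] }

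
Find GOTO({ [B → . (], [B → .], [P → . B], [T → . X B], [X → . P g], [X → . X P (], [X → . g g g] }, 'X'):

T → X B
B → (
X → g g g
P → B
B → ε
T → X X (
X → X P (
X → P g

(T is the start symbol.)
GOTO(I, 'X') = CLOSURE({ [A → αX.β] : [A → α.Xβ] ∈ I, X = 'X' })

Items with dot before 'X', with the dot advanced:
  [T → . X B] → [T → X . B]
  [X → . X P (] → [X → X . P (]
Closure of the advanced items:
  [T → X . B] has the dot before B: add [B → . (], [B → .]
  [X → X . P (] has the dot before P: add [P → . B]

GOTO = { [B → . (], [B → .], [P → . B], [T → X . B], [X → X . P (] }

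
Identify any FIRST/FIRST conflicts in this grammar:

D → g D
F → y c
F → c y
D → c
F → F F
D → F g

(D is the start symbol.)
FIRST sets of the non-terminals at (or reachable through a nullable prefix from) the front of some alternative:
  FIRST(F) = { 'c', 'y' }

Productions for D:
  D → g D: FIRST = { 'g' }
  D → c: FIRST = { 'c' }
  D → F g: FIRST = { 'c', 'y' }
Productions for F:
  F → y c: FIRST = { 'y' }
  F → c y: FIRST = { 'c' }
  F → F F: FIRST = { 'c', 'y' }

Conflict for D: D → c and D → F g
  Overlap: { 'c' }
Conflict for F: F → y c and F → F F
  Overlap: { 'y' }
Conflict for F: F → c y and F → F F
  Overlap: { 'c' }

Answer: Yes. D → c / D → F g on { 'c' }; F → y c / F → F F on { 'y' }; F → c y / F → F F on { 'c' }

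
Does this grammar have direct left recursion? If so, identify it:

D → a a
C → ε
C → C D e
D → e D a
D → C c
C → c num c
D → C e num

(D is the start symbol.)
D → a a: starts with a
C → ε: starts with ε
C → C D e: LEFT RECURSIVE (starts with C)
D → e D a: starts with e
D → C c: starts with C
C → c num c: starts with c
D → C e num: starts with C

The grammar has direct left recursion on: C.

Answer: Yes, C is left-recursive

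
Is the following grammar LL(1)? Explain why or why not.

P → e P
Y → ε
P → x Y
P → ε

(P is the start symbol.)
A grammar is LL(1) if for each non-terminal N with multiple productions, the predict sets of those productions are pairwise disjoint, where PREDICT(N → α) = (FIRST(α) \ {ε}) ∪ (FOLLOW(N) if α ⇒* ε).

Relevant sets:
  FOLLOW(P) = { $ }

For P:
  PREDICT(P → e P) = { 'e' }
  PREDICT(P → x Y) = { 'x' }
  PREDICT(P → ε) = { $ }
Y has a single production, so nothing to check there.

All predict sets are disjoint. The grammar IS LL(1).

Answer: Yes, the grammar is LL(1).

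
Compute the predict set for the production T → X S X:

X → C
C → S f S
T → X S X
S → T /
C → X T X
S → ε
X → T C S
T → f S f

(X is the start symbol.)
{ 'f' }

PREDICT(T → X S X) = (FIRST(RHS) \ {ε}) ∪ (FOLLOW(T) if ε ∈ FIRST(RHS), i.e. RHS ⇒* ε)
FIRST(X) = { 'f' }
FIRST(X S X) = { 'f' }
ε ∉ FIRST(X S X), so FOLLOW(T) is not added.
PREDICT(T → X S X) = { 'f' }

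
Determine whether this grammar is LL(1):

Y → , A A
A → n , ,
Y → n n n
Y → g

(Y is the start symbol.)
Yes, the grammar is LL(1).

A grammar is LL(1) if for each non-terminal N with multiple productions, the predict sets of those productions are pairwise disjoint, where PREDICT(N → α) = (FIRST(α) \ {ε}) ∪ (FOLLOW(N) if α ⇒* ε).

For Y:
  PREDICT(Y → ',' A A) = { ',' }
  PREDICT(Y → n n n) = { 'n' }
  PREDICT(Y → g) = { 'g' }
A has a single production, so nothing to check there.

All predict sets are disjoint. The grammar IS LL(1).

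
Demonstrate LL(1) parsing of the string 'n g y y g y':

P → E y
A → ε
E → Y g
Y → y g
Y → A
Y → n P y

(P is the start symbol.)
Stack is shown with the top on the left.

Stack          Input          Action
------------------------------------
P $            n g y y g y $  output P → E y
E y $          n g y y g y $  output E → Y g
Y g y $        n g y y g y $  output Y → n P y
n P y g y $    n g y y g y $  match 'n'
P y g y $      g y y g y $    output P → E y
E y y g y $    g y y g y $    output E → Y g
Y g y y g y $  g y y g y $    output Y → A
A g y y g y $  g y y g y $    output A → ε
g y y g y $    g y y g y $    match 'g'
y y g y $      y y g y $      match 'y'
y g y $        y g y $        match 'y'
g y $          g y $          match 'g'
y $            y $            match 'y'
$              $              accept

The string is accepted.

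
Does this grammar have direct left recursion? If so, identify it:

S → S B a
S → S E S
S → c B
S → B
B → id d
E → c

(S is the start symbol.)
Direct left recursion occurs when N → N α for some non-terminal N (the right-hand side begins with the left-hand side itself).

S → S B a: LEFT RECURSIVE (starts with S)
S → S E S: LEFT RECURSIVE (starts with S)
S → c B: starts with c
S → B: starts with B
B → id d: starts with id
E → c: starts with c

The grammar has direct left recursion on: S.

Answer: Yes, S is left-recursive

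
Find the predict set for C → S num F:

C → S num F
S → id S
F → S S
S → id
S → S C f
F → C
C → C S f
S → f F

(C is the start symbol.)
PREDICT(C → S num F) = (FIRST(RHS) \ {ε}) ∪ (FOLLOW(C) if ε ∈ FIRST(RHS), i.e. RHS ⇒* ε)
FIRST(S) = { 'f', 'id' }
FIRST(S num F) = { 'f', 'id' }
ε ∉ FIRST(S num F), so FOLLOW(C) is not added.
PREDICT(C → S num F) = { 'f', 'id' }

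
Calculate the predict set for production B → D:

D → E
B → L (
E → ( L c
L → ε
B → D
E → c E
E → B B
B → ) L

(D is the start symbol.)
{ '(', ')', 'c' }

PREDICT(B → D) = (FIRST(RHS) \ {ε}) ∪ (FOLLOW(B) if ε ∈ FIRST(RHS), i.e. RHS ⇒* ε)
FIRST(D) = { '(', ')', 'c' }
FIRST(D) = { '(', ')', 'c' }
ε ∉ FIRST(D), so FOLLOW(B) is not added.
PREDICT(B → D) = { '(', ')', 'c' }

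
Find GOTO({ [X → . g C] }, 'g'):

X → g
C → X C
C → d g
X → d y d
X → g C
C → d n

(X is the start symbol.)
{ [C → . X C], [C → . d g], [C → . d n], [X → . d y d], [X → . g C], [X → . g], [X → g . C] }

GOTO(I, 'g') = CLOSURE({ [A → αX.β] : [A → α.Xβ] ∈ I, X = 'g' })

Items with dot before 'g', with the dot advanced:
  [X → . g C] → [X → g . C]
Closure of the advanced items:
  [X → g . C] has the dot before C: add [C → . X C], [C → . d g], [C → . d n]
  [C → . X C] has the dot before X: add [X → . g], [X → . d y d], [X → . g C]

GOTO = { [C → . X C], [C → . d g], [C → . d n], [X → . d y d], [X → . g C], [X → . g], [X → g . C] }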